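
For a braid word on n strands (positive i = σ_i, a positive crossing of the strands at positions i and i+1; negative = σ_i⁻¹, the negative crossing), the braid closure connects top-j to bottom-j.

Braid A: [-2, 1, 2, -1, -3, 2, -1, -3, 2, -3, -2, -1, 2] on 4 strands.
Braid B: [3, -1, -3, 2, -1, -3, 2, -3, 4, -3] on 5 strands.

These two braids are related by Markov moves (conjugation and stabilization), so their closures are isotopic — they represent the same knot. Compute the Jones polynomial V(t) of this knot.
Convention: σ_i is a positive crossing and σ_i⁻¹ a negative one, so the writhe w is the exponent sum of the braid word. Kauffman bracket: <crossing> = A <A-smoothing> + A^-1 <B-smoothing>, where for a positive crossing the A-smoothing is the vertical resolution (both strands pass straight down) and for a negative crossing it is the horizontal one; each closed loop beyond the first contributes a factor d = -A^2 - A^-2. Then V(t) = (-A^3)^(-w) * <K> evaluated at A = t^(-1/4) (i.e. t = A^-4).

Markov-equivalent braids have isotopic closures, hence identical knot invariants. Strip the Markov moves from each word to reach a common short braid β, then compute V(t) once on β.
Braid A: s2^-1 s1 s2 s1^-1 s3^-1 s2 s1^-1 s3^-1 s2 s3^-1 s2^-1 s1^-1 s2 on 4 strands reduces by inverse Markov moves (closure unchanged at each step):
  Deconjugate: the word is γ·β·γ⁻¹ with γ = s2^-1 (prefix) and γ⁻¹ = s2 (suffix); strip both.
  Deconjugate: the word is γ·β·γ⁻¹ with γ = s1 s2 (prefix) and γ⁻¹ = s2^-1 s1^-1 (suffix); strip both.
Reduced to β = s1^-1 s3^-1 s2 s1^-1 s3^-1 s2 s3^-1 on 4 strands, 7 crossings.
Braid B: s3 s1^-1 s3^-1 s2 s1^-1 s3^-1 s2 s3^-1 s4 s3^-1 on 5 strands reduces by inverse Markov moves (closure unchanged at each step):
  Deconjugate: the word is γ·β·γ⁻¹ with γ = s3 (prefix) and γ⁻¹ = s3^-1 (suffix); strip both.
  Destabilize: the word has the form β·s4 where s4 occurs only as the final letter (β ∈ B_4); drop it and the last strand → 4 strands.
Reduced to β = s1^-1 s3^-1 s2 s1^-1 s3^-1 s2 s3^-1 on 4 strands, 7 crossings.
Both give the same β = s1^-1 s3^-1 s2 s1^-1 s3^-1 s2 s3^-1 on 4 strands, so one state sum suffices:
Braid: s1^-1 s3^-1 s2 s1^-1 s3^-1 s2 s3^-1 on 4 strands, 7 crossings.
Writhe w = (#positive) - (#negative) = 2 - 5 = -3.
State-sum expansion of <K>. There are 2^7 = 128 states.
Each crossing splits two ways (0=vertical, 1=horizontal). The state's weight is A^(#A-smoothings - #B-smoothings) * d^(loops - 1).
Tabulate the states by total A-exponent and number of loops L (A-exp: L × count):
  A^7: L=5 ×1
  A^5: L=4 ×7
  A^3: L=3 ×20, L=5 ×1
  A^1: L=2 ×29, L=4 ×6
  A^-1: L=1 ×19, L=3 ×16
  A^-3: L=2 ×19, L=4 ×2
  A^-5: L=3 ×7
  A^-7: L=4 ×1
Each group contributes A^e * Σ count * d^(L-1):
Powers of d = -A^2 - A^-2: d^2 = A^4 + 2 + A^-4; d^3 = -A^6 - 3*A^2 - 3*A^-2 - A^-6; d^4 = A^8 + 4*A^4 + 6 + 4*A^-4 + A^-8.
  A^7 * (d^4) = A^15 + 4*A^11 + 6*A^7 + 4*A^3 + A^-1
  A^5 * (7*d^3) = -7*A^11 - 21*A^7 - 21*A^3 - 7*A^-1
  A^3 * (20*d^2 + d^4) = A^11 + 24*A^7 + 46*A^3 + 24*A^-1 + A^-5
  A^1 * (29*d + 6*d^3) = -6*A^7 - 47*A^3 - 47*A^-1 - 6*A^-5
  A^-1 * (19 + 16*d^2) = 16*A^3 + 51*A^-1 + 16*A^-5
  A^-3 * (19*d + 2*d^3) = -2*A^3 - 25*A^-1 - 25*A^-5 - 2*A^-9
  A^-5 * (7*d^2) = 7*A^-1 + 14*A^-5 + 7*A^-9
  A^-7 * (d^3) = -A^-1 - 3*A^-5 - 3*A^-9 - A^-13
Summing the groups: <K> = A^15 - 2*A^11 + 3*A^7 - 4*A^3 + 3*A^-1 - 3*A^-5 + 2*A^-9 - A^-13
Normalise by the writhe: (-A^3)^(-w) = (-A^3)^(3) = -A^9, so f(A) = -A^9 * <K> = -A^24 + 2*A^20 - 3*A^16 + 4*A^12 - 3*A^8 + 3*A^4 - 2 + A^-4.
Substitute A = t^(-1/4), i.e. A^e → t^(-e/4): V(t) = t - 2 + 3*t^-1 - 3*t^-2 + 4*t^-3 - 3*t^-4 + 2*t^-5 - t^-6

Answer: t - 2 + 3*t^-1 - 3*t^-2 + 4*t^-3 - 3*t^-4 + 2*t^-5 - t^-6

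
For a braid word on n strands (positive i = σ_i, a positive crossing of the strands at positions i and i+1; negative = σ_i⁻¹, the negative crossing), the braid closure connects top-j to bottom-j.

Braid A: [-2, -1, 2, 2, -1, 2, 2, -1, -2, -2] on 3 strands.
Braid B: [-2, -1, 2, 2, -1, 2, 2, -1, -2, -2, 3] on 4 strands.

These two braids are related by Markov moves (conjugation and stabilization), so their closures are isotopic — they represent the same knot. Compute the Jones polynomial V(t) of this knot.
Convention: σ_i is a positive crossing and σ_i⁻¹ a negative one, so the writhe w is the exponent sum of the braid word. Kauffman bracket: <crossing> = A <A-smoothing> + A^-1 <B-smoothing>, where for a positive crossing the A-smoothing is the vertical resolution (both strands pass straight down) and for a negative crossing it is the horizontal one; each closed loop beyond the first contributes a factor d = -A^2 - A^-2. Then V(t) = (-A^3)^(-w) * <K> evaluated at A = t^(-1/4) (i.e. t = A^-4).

Markov-equivalent braids have isotopic closures, hence identical knot invariants. Strip the Markov moves from each word to reach a common short braid β, then compute V(t) once on β.
Braid A: s2^-1 s1^-1 s2 s2 s1^-1 s2 s2 s1^-1 s2^-1 s2^-1 on 3 strands has no conjugating prefix/suffix or stabilization to strip; take β = s2^-1 s1^-1 s2 s2 s1^-1 s2 s2 s1^-1 s2^-1 s2^-1.
Braid B: s2^-1 s1^-1 s2 s2 s1^-1 s2 s2 s1^-1 s2^-1 s2^-1 s3 on 4 strands reduces by inverse Markov moves (closure unchanged at each step):
  Destabilize: the word has the form β·s3 where s3 occurs only as the final letter (β ∈ B_3); drop it and the last strand → 3 strands.
Reduced to β = s2^-1 s1^-1 s2 s2 s1^-1 s2 s2 s1^-1 s2^-1 s2^-1 on 3 strands, 10 crossings.
Both give the same β = s2^-1 s1^-1 s2 s2 s1^-1 s2 s2 s1^-1 s2^-1 s2^-1 on 3 strands, so one state sum suffices:
Braid: s2^-1 s1^-1 s2 s2 s1^-1 s2 s2 s1^-1 s2^-1 s2^-1 on 3 strands, 10 crossings.
Writhe w = (#positive) - (#negative) = 4 - 6 = -2.
Computing the Kauffman bracket via state sum. There are 2^10 = 1024 states.
Smooth each crossing (0=||, 1=⌣⌢); contribution A^(Σ sign_k(1-2s_k)) * d^(L-1).
Tabulate the states by total A-exponent and number of loops L (A-exp: L × count):
  A^10: L=5 ×1
  A^8: L=4 ×10
  A^6: L=3 ×39, L=5 ×6
  A^4: L=2 ×66, L=4 ×52, L=6 ×2
  A^2: L=1 ×45, L=3 ×124, L=5 ×41
  A^0: L=2 ×118, L=4 ×113, L=6 ×21
  A^-2: L=1 ×20, L=3 ×120, L=5 ×63, L=7 ×7
  A^-4: L=2 ×30, L=4 ×68, L=6 ×21, L=8 ×1
  A^-6: L=3 ×20, L=5 ×22, L=7 ×3
  A^-8: L=4 ×7, L=6 ×3
  A^-10: L=5 ×1
Each group contributes A^e * Σ count * d^(L-1):
Powers of d = -A^2 - A^-2: d^2 = A^4 + 2 + A^-4; d^3 = -A^6 - 3*A^2 - 3*A^-2 - A^-6; d^4 = A^8 + 4*A^4 + 6 + 4*A^-4 + A^-8; d^5 = -A^10 - 5*A^6 - 10*A^2 - 10*A^-2 - 5*A^-6 - A^-10; d^6 = A^12 + 6*A^8 + 15*A^4 + 20 + 15*A^-4 + 6*A^-8 + A^-12; d^7 = -A^14 - 7*A^10 - 21*A^6 - 35*A^2 - 35*A^-2 - 21*A^-6 - 7*A^-10 - A^-14.
  A^10 * (d^4) = A^18 + 4*A^14 + 6*A^10 + 4*A^6 + A^2
  A^8 * (10*d^3) = -10*A^14 - 30*A^10 - 30*A^6 - 10*A^2
  A^6 * (39*d^2 + 6*d^4) = 6*A^14 + 63*A^10 + 114*A^6 + 63*A^2 + 6*A^-2
  A^4 * (66*d + 52*d^3 + 2*d^5) = -2*A^14 - 62*A^10 - 242*A^6 - 242*A^2 - 62*A^-2 - 2*A^-6
  A^2 * (45 + 124*d^2 + 41*d^4) = 41*A^10 + 288*A^6 + 539*A^2 + 288*A^-2 + 41*A^-6
  A^0 * (118*d + 113*d^3 + 21*d^5) = -21*A^10 - 218*A^6 - 667*A^2 - 667*A^-2 - 218*A^-6 - 21*A^-10
  A^-2 * (20 + 120*d^2 + 63*d^4 + 7*d^6) = 7*A^10 + 105*A^6 + 477*A^2 + 778*A^-2 + 477*A^-6 + 105*A^-10 + 7*A^-14
  A^-4 * (30*d + 68*d^3 + 21*d^5 + d^7) = -A^10 - 28*A^6 - 194*A^2 - 479*A^-2 - 479*A^-6 - 194*A^-10 - 28*A^-14 - A^-18
  A^-6 * (20*d^2 + 22*d^4 + 3*d^6) = 3*A^6 + 40*A^2 + 153*A^-2 + 232*A^-6 + 153*A^-10 + 40*A^-14 + 3*A^-18
  A^-8 * (7*d^3 + 3*d^5) = -3*A^2 - 22*A^-2 - 51*A^-6 - 51*A^-10 - 22*A^-14 - 3*A^-18
  A^-10 * (d^4) = A^-2 + 4*A^-6 + 6*A^-10 + 4*A^-14 + A^-18
Summing the groups: <K> = A^18 - 2*A^14 + 3*A^10 - 4*A^6 + 4*A^2 - 4*A^-2 + 4*A^-6 - 2*A^-10 + A^-14
Normalise by the writhe: (-A^3)^(-w) = (-A^3)^(2) = A^6, so f(A) = A^6 * <K> = A^24 - 2*A^20 + 3*A^16 - 4*A^12 + 4*A^8 - 4*A^4 + 4 - 2*A^-4 + A^-8.
Substitute A = t^(-1/4), i.e. A^e → t^(-e/4): V(t) = t^2 - 2*t + 4 - 4*t^-1 + 4*t^-2 - 4*t^-3 + 3*t^-4 - 2*t^-5 + t^-6

Answer: t^2 - 2*t + 4 - 4*t^-1 + 4*t^-2 - 4*t^-3 + 3*t^-4 - 2*t^-5 + t^-6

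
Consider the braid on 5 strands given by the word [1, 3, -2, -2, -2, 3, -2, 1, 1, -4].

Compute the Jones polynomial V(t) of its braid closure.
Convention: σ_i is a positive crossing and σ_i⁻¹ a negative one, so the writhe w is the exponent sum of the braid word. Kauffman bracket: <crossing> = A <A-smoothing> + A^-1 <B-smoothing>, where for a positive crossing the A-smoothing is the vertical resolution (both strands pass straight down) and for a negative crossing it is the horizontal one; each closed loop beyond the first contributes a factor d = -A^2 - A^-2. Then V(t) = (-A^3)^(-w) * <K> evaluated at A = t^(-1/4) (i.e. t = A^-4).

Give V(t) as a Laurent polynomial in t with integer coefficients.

-t^5 + 2*t^4 - 3*t^3 + 5*t^2 - 5*t + 6 - 5*t^-1 + 3*t^-2 - 2*t^-3 + t^-4

Derivation:
The presented braid s1 s3 s2^-1 s2^-1 s2^-1 s3 s2^-1 s1 s1 s4^-1 on 5 strands reduces by inverse Markov moves (closure unchanged at each step):
  Destabilize: the word has the form β·s4^-1 where s4^-1 occurs only as the final letter (β ∈ B_4); drop it and the last strand → 4 strands.
Reduced to β = s1 s3 s2^-1 s2^-1 s2^-1 s3 s2^-1 s1 s1 on 4 strands, 9 crossings.
Compute on β:
Braid: s1 s3 s2^-1 s2^-1 s2^-1 s3 s2^-1 s1 s1 on 4 strands, 9 crossings.
Writhe w = (#positive) - (#negative) = 5 - 4 = 1.
State-sum expansion of <K>. There are 2^9 = 512 states.
Each crossing splits two ways (0=vertical, 1=horizontal). The state's weight is A^(#A-smoothings - #B-smoothings) * d^(loops - 1).
Tabulate the states by total A-exponent and number of loops L (A-exp: L × count):
  A^9: L=6 ×1
  A^7: L=5 ×9
  A^5: L=4 ×33, L=6 ×3
  A^3: L=3 ×64, L=5 ×19, L=7 ×1
  A^1: L=2 ×68, L=4 ×52, L=6 ×6
  A^-1: L=1 ×33, L=3 ×75, L=5 ×18
  A^-3: L=2 ×51, L=4 ×32, L=6 ×1
  A^-5: L=3 ×32, L=5 ×4
  A^-7: L=4 ×9
  A^-9: L=5 ×1
Each group contributes A^e * Σ count * d^(L-1):
Powers of d = -A^2 - A^-2: d^2 = A^4 + 2 + A^-4; d^3 = -A^6 - 3*A^2 - 3*A^-2 - A^-6; d^4 = A^8 + 4*A^4 + 6 + 4*A^-4 + A^-8; d^5 = -A^10 - 5*A^6 - 10*A^2 - 10*A^-2 - 5*A^-6 - A^-10; d^6 = A^12 + 6*A^8 + 15*A^4 + 20 + 15*A^-4 + 6*A^-8 + A^-12.
  A^9 * (d^5) = -A^19 - 5*A^15 - 10*A^11 - 10*A^7 - 5*A^3 - A^-1
  A^7 * (9*d^4) = 9*A^15 + 36*A^11 + 54*A^7 + 36*A^3 + 9*A^-1
  A^5 * (33*d^3 + 3*d^5) = -3*A^15 - 48*A^11 - 129*A^7 - 129*A^3 - 48*A^-1 - 3*A^-5
  A^3 * (64*d^2 + 19*d^4 + d^6) = A^15 + 25*A^11 + 155*A^7 + 262*A^3 + 155*A^-1 + 25*A^-5 + A^-9
  A^1 * (68*d + 52*d^3 + 6*d^5) = -6*A^11 - 82*A^7 - 284*A^3 - 284*A^-1 - 82*A^-5 - 6*A^-9
  A^-1 * (33 + 75*d^2 + 18*d^4) = 18*A^7 + 147*A^3 + 291*A^-1 + 147*A^-5 + 18*A^-9
  A^-3 * (51*d + 32*d^3 + d^5) = -A^7 - 37*A^3 - 157*A^-1 - 157*A^-5 - 37*A^-9 - A^-13
  A^-5 * (32*d^2 + 4*d^4) = 4*A^3 + 48*A^-1 + 88*A^-5 + 48*A^-9 + 4*A^-13
  A^-7 * (9*d^3) = -9*A^-1 - 27*A^-5 - 27*A^-9 - 9*A^-13
  A^-9 * (d^4) = A^-1 + 4*A^-5 + 6*A^-9 + 4*A^-13 + A^-17
Summing the groups: <K> = -A^19 + 2*A^15 - 3*A^11 + 5*A^7 - 6*A^3 + 5*A^-1 - 5*A^-5 + 3*A^-9 - 2*A^-13 + A^-17
Normalise by the writhe: (-A^3)^(-w) = (-A^3)^(-1) = -A^-3, so f(A) = -A^-3 * <K> = A^16 - 2*A^12 + 3*A^8 - 5*A^4 + 6 - 5*A^-4 + 5*A^-8 - 3*A^-12 + 2*A^-16 - A^-20.
Substitute A = t^(-1/4), i.e. A^e → t^(-e/4): V(t) = -t^5 + 2*t^4 - 3*t^3 + 5*t^2 - 5*t + 6 - 5*t^-1 + 3*t^-2 - 2*t^-3 + t^-4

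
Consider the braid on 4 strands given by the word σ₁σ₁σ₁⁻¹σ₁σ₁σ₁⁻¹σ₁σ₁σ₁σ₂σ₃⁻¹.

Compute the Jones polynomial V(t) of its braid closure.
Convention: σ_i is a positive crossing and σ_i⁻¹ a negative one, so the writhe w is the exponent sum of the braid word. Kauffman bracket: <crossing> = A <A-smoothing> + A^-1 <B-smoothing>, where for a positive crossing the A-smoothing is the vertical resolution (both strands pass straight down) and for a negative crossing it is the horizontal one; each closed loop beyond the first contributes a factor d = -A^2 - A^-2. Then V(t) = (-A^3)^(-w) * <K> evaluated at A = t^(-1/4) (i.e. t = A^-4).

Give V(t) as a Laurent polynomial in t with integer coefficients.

-t^7 + t^6 - t^5 + t^4 + t^2

Derivation:
The presented braid s1 s1 s1^-1 s1 s1 s1^-1 s1 s1 s1 s2 s3^-1 on 4 strands reduces by inverse Markov moves (closure unchanged at each step):
  Destabilize: the word has the form β·s3^-1 where s3^-1 occurs only as the final letter (β ∈ B_3); drop it and the last strand → 3 strands.
  Destabilize: the word has the form β·s2 where s2 occurs only as the final letter (β ∈ B_2); drop it and the last strand → 2 strands.
Reduced to β = s1 s1 s1^-1 s1 s1 s1^-1 s1 s1 s1 on 2 strands, 9 crossings.
Compute on β:
First cancel adjacent σ_i σ_i⁻¹ pairs (Reidemeister II — same braid, same closure): s1 s1 s1^-1 s1 s1 s1^-1 s1 s1 s1 → s1 s1 s1 s1 s1.
Braid: s1 s1 s1 s1 s1 on 2 strands, 5 crossings.
Writhe w = (#positive) - (#negative) = 5 - 0 = 5.
State-sum expansion of <K>. There are 2^5 = 32 states.
Smooth each crossing (0=||, 1=⌣⌢); contribution A^(Σ sign_k(1-2s_k)) * d^(L-1).
  state 00000: A-exp=+5, loops=2, term = A^5 * d^1
  state 00001: A-exp=+3, loops=1, term = A^3 * d^0
  state 00010: A-exp=+3, loops=1, term = A^3 * d^0
  state 00011: A-exp=+1, loops=2, term = A^1 * d^1
  state 00100: A-exp=+3, loops=1, term = A^3 * d^0
  state 00101: A-exp=+1, loops=2, term = A^1 * d^1
  state 00110: A-exp=+1, loops=2, term = A^1 * d^1
  state 00111: A-exp=-1, loops=3, term = A^-1 * d^2
  state 01000: A-exp=+3, loops=1, term = A^3 * d^0
  state 01001: A-exp=+1, loops=2, term = A^1 * d^1
  state 01010: A-exp=+1, loops=2, term = A^1 * d^1
  state 01011: A-exp=-1, loops=3, term = A^-1 * d^2
  state 01100: A-exp=+1, loops=2, term = A^1 * d^1
  state 01101: A-exp=-1, loops=3, term = A^-1 * d^2
  state 01110: A-exp=-1, loops=3, term = A^-1 * d^2
  state 01111: A-exp=-3, loops=4, term = A^-3 * d^3
  state 10000: A-exp=+3, loops=1, term = A^3 * d^0
  state 10001: A-exp=+1, loops=2, term = A^1 * d^1
  state 10010: A-exp=+1, loops=2, term = A^1 * d^1
  state 10011: A-exp=-1, loops=3, term = A^-1 * d^2
  state 10100: A-exp=+1, loops=2, term = A^1 * d^1
  state 10101: A-exp=-1, loops=3, term = A^-1 * d^2
  state 10110: A-exp=-1, loops=3, term = A^-1 * d^2
  state 10111: A-exp=-3, loops=4, term = A^-3 * d^3
  state 11000: A-exp=+1, loops=2, term = A^1 * d^1
  state 11001: A-exp=-1, loops=3, term = A^-1 * d^2
  state 11010: A-exp=-1, loops=3, term = A^-1 * d^2
  state 11011: A-exp=-3, loops=4, term = A^-3 * d^3
  state 11100: A-exp=-1, loops=3, term = A^-1 * d^2
  state 11101: A-exp=-3, loops=4, term = A^-3 * d^3
  state 11110: A-exp=-3, loops=4, term = A^-3 * d^3
  state 11111: A-exp=-5, loops=5, term = A^-5 * d^4
Collect the terms by A-exponent (count of states per loop number):
Powers of d = -A^2 - A^-2: d^2 = A^4 + 2 + A^-4; d^3 = -A^6 - 3*A^2 - 3*A^-2 - A^-6; d^4 = A^8 + 4*A^4 + 6 + 4*A^-4 + A^-8.
  A^5 * (d) = -A^7 - A^3
  A^3 * (5) = 5*A^3
  A^1 * (10*d) = -10*A^3 - 10*A^-1
  A^-1 * (10*d^2) = 10*A^3 + 20*A^-1 + 10*A^-5
  A^-3 * (5*d^3) = -5*A^3 - 15*A^-1 - 15*A^-5 - 5*A^-9
  A^-5 * (d^4) = A^3 + 4*A^-1 + 6*A^-5 + 4*A^-9 + A^-13
Summing the groups: <K> = -A^7 - A^-1 + A^-5 - A^-9 + A^-13
Normalise by the writhe: (-A^3)^(-w) = (-A^3)^(-5) = -A^-15, so f(A) = -A^-15 * <K> = A^-8 + A^-16 - A^-20 + A^-24 - A^-28.
Substitute A = t^(-1/4), i.e. A^e → t^(-e/4): V(t) = -t^7 + t^6 - t^5 + t^4 + t^2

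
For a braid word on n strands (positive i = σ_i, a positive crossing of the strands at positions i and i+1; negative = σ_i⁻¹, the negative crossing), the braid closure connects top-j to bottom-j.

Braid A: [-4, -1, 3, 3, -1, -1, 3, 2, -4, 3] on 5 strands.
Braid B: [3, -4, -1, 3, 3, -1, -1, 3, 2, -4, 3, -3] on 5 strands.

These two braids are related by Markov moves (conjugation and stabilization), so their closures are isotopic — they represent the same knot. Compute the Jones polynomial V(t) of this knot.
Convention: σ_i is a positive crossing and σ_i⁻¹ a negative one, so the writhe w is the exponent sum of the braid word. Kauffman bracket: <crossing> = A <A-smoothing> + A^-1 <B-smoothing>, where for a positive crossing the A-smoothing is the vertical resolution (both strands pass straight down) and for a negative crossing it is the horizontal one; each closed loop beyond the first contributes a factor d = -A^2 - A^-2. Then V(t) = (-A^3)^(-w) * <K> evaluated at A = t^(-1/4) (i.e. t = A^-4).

t^4 - 2*t^3 + 3*t^2 - 5*t + 6 - 5*t^-1 + 5*t^-2 - 3*t^-3 + 2*t^-4 - t^-5

Derivation:
Markov-equivalent braids have isotopic closures, hence identical knot invariants. Strip the Markov moves from each word to reach a common short braid β, then compute V(t) once on β.
Braid A: s4^-1 s1^-1 s3 s3 s1^-1 s1^-1 s3 s2 s4^-1 s3 on 5 strands has no conjugating prefix/suffix or stabilization to strip; take β = s4^-1 s1^-1 s3 s3 s1^-1 s1^-1 s3 s2 s4^-1 s3.
Braid B: s3 s4^-1 s1^-1 s3 s3 s1^-1 s1^-1 s3 s2 s4^-1 s3 s3^-1 on 5 strands reduces by inverse Markov moves (closure unchanged at each step):
  Deconjugate: the word is γ·β·γ⁻¹ with γ = s3 (prefix) and γ⁻¹ = s3^-1 (suffix); strip both.
Reduced to β = s4^-1 s1^-1 s3 s3 s1^-1 s1^-1 s3 s2 s4^-1 s3 on 5 strands, 10 crossings.
Both give the same β = s4^-1 s1^-1 s3 s3 s1^-1 s1^-1 s3 s2 s4^-1 s3 on 5 strands, so one state sum suffices:
Braid: s4^-1 s1^-1 s3 s3 s1^-1 s1^-1 s3 s2 s4^-1 s3 on 5 strands, 10 crossings.
Writhe w = (#positive) - (#negative) = 5 - 5 = 0.
State-sum expansion of <K>. There are 2^10 = 1024 states.
For each crossing: s=0 is the vertical smoothing, s=1 horizontal. Crossing k contributes A^(sign_k * (1 - 2*s_k)); loop factor d = -A^2 - A^-2.
Tabulate the states by total A-exponent and number of loops L (A-exp: L × count):
  A^10: L=6 ×1
  A^8: L=5 ×10
  A^6: L=4 ×41, L=6 ×4
  A^4: L=3 ×83, L=5 ×36, L=7 ×1
  A^2: L=2 ×84, L=4 ×107, L=6 ×19
  A^0: L=1 ×33, L=3 ×143, L=5 ×70, L=7 ×6
  A^-2: L=2 ×68, L=4 ×116, L=6 ×25, L=8 ×1
  A^-4: L=3 ×64, L=5 ×52, L=7 ×4
  A^-6: L=4 ×33, L=6 ×12
  A^-8: L=5 ×9, L=7 ×1
  A^-10: L=6 ×1
Each group contributes A^e * Σ count * d^(L-1):
Powers of d = -A^2 - A^-2: d^2 = A^4 + 2 + A^-4; d^3 = -A^6 - 3*A^2 - 3*A^-2 - A^-6; d^4 = A^8 + 4*A^4 + 6 + 4*A^-4 + A^-8; d^5 = -A^10 - 5*A^6 - 10*A^2 - 10*A^-2 - 5*A^-6 - A^-10; d^6 = A^12 + 6*A^8 + 15*A^4 + 20 + 15*A^-4 + 6*A^-8 + A^-12; d^7 = -A^14 - 7*A^10 - 21*A^6 - 35*A^2 - 35*A^-2 - 21*A^-6 - 7*A^-10 - A^-14.
  A^10 * (d^5) = -A^20 - 5*A^16 - 10*A^12 - 10*A^8 - 5*A^4 - 1
  A^8 * (10*d^4) = 10*A^16 + 40*A^12 + 60*A^8 + 40*A^4 + 10
  A^6 * (41*d^3 + 4*d^5) = -4*A^16 - 61*A^12 - 163*A^8 - 163*A^4 - 61 - 4*A^-4
  A^4 * (83*d^2 + 36*d^4 + d^6) = A^16 + 42*A^12 + 242*A^8 + 402*A^4 + 242 + 42*A^-4 + A^-8
  A^2 * (84*d + 107*d^3 + 19*d^5) = -19*A^12 - 202*A^8 - 595*A^4 - 595 - 202*A^-4 - 19*A^-8
  A^0 * (33 + 143*d^2 + 70*d^4 + 6*d^6) = 6*A^12 + 106*A^8 + 513*A^4 + 859 + 513*A^-4 + 106*A^-8 + 6*A^-12
  A^-2 * (68*d + 116*d^3 + 25*d^5 + d^7) = -A^12 - 32*A^8 - 262*A^4 - 701 - 701*A^-4 - 262*A^-8 - 32*A^-12 - A^-16
  A^-4 * (64*d^2 + 52*d^4 + 4*d^6) = 4*A^8 + 76*A^4 + 332 + 520*A^-4 + 332*A^-8 + 76*A^-12 + 4*A^-16
  A^-6 * (33*d^3 + 12*d^5) = -12*A^4 - 93 - 219*A^-4 - 219*A^-8 - 93*A^-12 - 12*A^-16
  A^-8 * (9*d^4 + d^6) = A^4 + 15 + 51*A^-4 + 74*A^-8 + 51*A^-12 + 15*A^-16 + A^-20
  A^-10 * (d^5) = -1 - 5*A^-4 - 10*A^-8 - 10*A^-12 - 5*A^-16 - A^-20
Summing the groups: <K> = -A^20 + 2*A^16 - 3*A^12 + 5*A^8 - 5*A^4 + 6 - 5*A^-4 + 3*A^-8 - 2*A^-12 + A^-16
Normalise by the writhe: (-A^3)^(-w) = (-A^3)^(0) = 1, so f(A) = 1 * <K> = -A^20 + 2*A^16 - 3*A^12 + 5*A^8 - 5*A^4 + 6 - 5*A^-4 + 3*A^-8 - 2*A^-12 + A^-16.
Substitute A = t^(-1/4), i.e. A^e → t^(-e/4): V(t) = t^4 - 2*t^3 + 3*t^2 - 5*t + 6 - 5*t^-1 + 5*t^-2 - 3*t^-3 + 2*t^-4 - t^-5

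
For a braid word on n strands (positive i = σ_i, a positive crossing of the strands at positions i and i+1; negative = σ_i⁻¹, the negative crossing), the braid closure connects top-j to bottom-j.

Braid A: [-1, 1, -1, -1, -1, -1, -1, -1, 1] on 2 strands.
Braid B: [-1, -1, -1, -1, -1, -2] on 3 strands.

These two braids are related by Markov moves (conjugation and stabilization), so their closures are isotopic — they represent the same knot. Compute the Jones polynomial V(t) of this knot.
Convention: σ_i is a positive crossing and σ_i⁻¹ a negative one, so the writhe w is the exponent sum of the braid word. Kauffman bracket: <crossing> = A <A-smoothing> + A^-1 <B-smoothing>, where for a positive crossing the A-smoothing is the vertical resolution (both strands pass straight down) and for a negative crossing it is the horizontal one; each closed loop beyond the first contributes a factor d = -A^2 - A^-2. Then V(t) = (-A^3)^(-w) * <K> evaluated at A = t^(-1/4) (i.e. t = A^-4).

t^-2 + t^-4 - t^-5 + t^-6 - t^-7

Derivation:
Markov-equivalent braids have isotopic closures, hence identical knot invariants. Strip the Markov moves from each word to reach a common short braid β, then compute V(t) once on β.
Braid A: s1^-1 s1 s1^-1 s1^-1 s1^-1 s1^-1 s1^-1 s1^-1 s1 on 2 strands reduces by inverse Markov moves (closure unchanged at each step):
  Deconjugate: the word is γ·β·γ⁻¹ with γ = s1^-1 s1 (prefix) and γ⁻¹ = s1^-1 s1 (suffix); strip both.
Reduced to β = s1^-1 s1^-1 s1^-1 s1^-1 s1^-1 on 2 strands, 5 crossings.
Braid B: s1^-1 s1^-1 s1^-1 s1^-1 s1^-1 s2^-1 on 3 strands reduces by inverse Markov moves (closure unchanged at each step):
  Destabilize: the word has the form β·s2^-1 where s2^-1 occurs only as the final letter (β ∈ B_2); drop it and the last strand → 2 strands.
Reduced to β = s1^-1 s1^-1 s1^-1 s1^-1 s1^-1 on 2 strands, 5 crossings.
Both give the same β = s1^-1 s1^-1 s1^-1 s1^-1 s1^-1 on 2 strands, so one state sum suffices:
Braid: s1^-1 s1^-1 s1^-1 s1^-1 s1^-1 on 2 strands, 5 crossings.
Writhe w = (#positive) - (#negative) = 0 - 5 = -5.
Computing the Kauffman bracket via state sum. There are 2^5 = 32 states.
Smooth each crossing (0=||, 1=⌣⌢); contribution A^(Σ sign_k(1-2s_k)) * d^(L-1).
  state 00000: A-exp=-5, loops=2, term = A^-5 * d^1
  state 00001: A-exp=-3, loops=1, term = A^-3 * d^0
  state 00010: A-exp=-3, loops=1, term = A^-3 * d^0
  state 00011: A-exp=-1, loops=2, term = A^-1 * d^1
  state 00100: A-exp=-3, loops=1, term = A^-3 * d^0
  state 00101: A-exp=-1, loops=2, term = A^-1 * d^1
  state 00110: A-exp=-1, loops=2, term = A^-1 * d^1
  state 00111: A-exp=+1, loops=3, term = A^1 * d^2
  state 01000: A-exp=-3, loops=1, term = A^-3 * d^0
  state 01001: A-exp=-1, loops=2, term = A^-1 * d^1
  state 01010: A-exp=-1, loops=2, term = A^-1 * d^1
  state 01011: A-exp=+1, loops=3, term = A^1 * d^2
  state 01100: A-exp=-1, loops=2, term = A^-1 * d^1
  state 01101: A-exp=+1, loops=3, term = A^1 * d^2
  state 01110: A-exp=+1, loops=3, term = A^1 * d^2
  state 01111: A-exp=+3, loops=4, term = A^3 * d^3
  state 10000: A-exp=-3, loops=1, term = A^-3 * d^0
  state 10001: A-exp=-1, loops=2, term = A^-1 * d^1
  state 10010: A-exp=-1, loops=2, term = A^-1 * d^1
  state 10011: A-exp=+1, loops=3, term = A^1 * d^2
  state 10100: A-exp=-1, loops=2, term = A^-1 * d^1
  state 10101: A-exp=+1, loops=3, term = A^1 * d^2
  state 10110: A-exp=+1, loops=3, term = A^1 * d^2
  state 10111: A-exp=+3, loops=4, term = A^3 * d^3
  state 11000: A-exp=-1, loops=2, term = A^-1 * d^1
  state 11001: A-exp=+1, loops=3, term = A^1 * d^2
  state 11010: A-exp=+1, loops=3, term = A^1 * d^2
  state 11011: A-exp=+3, loops=4, term = A^3 * d^3
  state 11100: A-exp=+1, loops=3, term = A^1 * d^2
  state 11101: A-exp=+3, loops=4, term = A^3 * d^3
  state 11110: A-exp=+3, loops=4, term = A^3 * d^3
  state 11111: A-exp=+5, loops=5, term = A^5 * d^4
Collect the terms by A-exponent (count of states per loop number):
Powers of d = -A^2 - A^-2: d^2 = A^4 + 2 + A^-4; d^3 = -A^6 - 3*A^2 - 3*A^-2 - A^-6; d^4 = A^8 + 4*A^4 + 6 + 4*A^-4 + A^-8.
  A^5 * (d^4) = A^13 + 4*A^9 + 6*A^5 + 4*A + A^-3
  A^3 * (5*d^3) = -5*A^9 - 15*A^5 - 15*A - 5*A^-3
  A^1 * (10*d^2) = 10*A^5 + 20*A + 10*A^-3
  A^-1 * (10*d) = -10*A - 10*A^-3
  A^-3 * (5) = 5*A^-3
  A^-5 * (d) = -A^-3 - A^-7
Summing the groups: <K> = A^13 - A^9 + A^5 - A - A^-7
Normalise by the writhe: (-A^3)^(-w) = (-A^3)^(5) = -A^15, so f(A) = -A^15 * <K> = -A^28 + A^24 - A^20 + A^16 + A^8.
Substitute A = t^(-1/4), i.e. A^e → t^(-e/4): V(t) = t^-2 + t^-4 - t^-5 + t^-6 - t^-7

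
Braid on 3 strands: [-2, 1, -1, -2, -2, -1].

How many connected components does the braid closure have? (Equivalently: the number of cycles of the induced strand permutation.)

Track the strand permutation on 3 strands, starting from identity.
  step 1: s2^-1 swaps positions 2,3 -> [1 3 2]
  step 2: s1 swaps positions 1,2 -> [3 1 2]
  step 3: s1^-1 swaps positions 1,2 -> [1 3 2]
  step 4: s2^-1 swaps positions 2,3 -> [1 2 3]
  step 5: s2^-1 swaps positions 2,3 -> [1 3 2]
  step 6: s1^-1 swaps positions 1,2 -> [3 1 2]
Final permutation (position -> original strand): [3 1 2]
Closure components = cycle count of this permutation = 1.

Answer: 1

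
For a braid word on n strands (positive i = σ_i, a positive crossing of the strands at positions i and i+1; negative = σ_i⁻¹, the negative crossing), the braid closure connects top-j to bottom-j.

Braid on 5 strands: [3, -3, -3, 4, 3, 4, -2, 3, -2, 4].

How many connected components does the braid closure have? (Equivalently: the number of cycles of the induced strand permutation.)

3

Derivation:
Track the strand permutation on 5 strands, starting from identity.
  step 1: s3 swaps positions 3,4 -> [1 2 4 3 5]
  step 2: s3^-1 swaps positions 3,4 -> [1 2 3 4 5]
  step 3: s3^-1 swaps positions 3,4 -> [1 2 4 3 5]
  step 4: s4 swaps positions 4,5 -> [1 2 4 5 3]
  step 5: s3 swaps positions 3,4 -> [1 2 5 4 3]
  step 6: s4 swaps positions 4,5 -> [1 2 5 3 4]
  step 7: s2^-1 swaps positions 2,3 -> [1 5 2 3 4]
  step 8: s3 swaps positions 3,4 -> [1 5 3 2 4]
  step 9: s2^-1 swaps positions 2,3 -> [1 3 5 2 4]
  step 10: s4 swaps positions 4,5 -> [1 3 5 4 2]
Final permutation (position -> original strand): [1 3 5 4 2]
Closure components = cycle count of this permutation = 3.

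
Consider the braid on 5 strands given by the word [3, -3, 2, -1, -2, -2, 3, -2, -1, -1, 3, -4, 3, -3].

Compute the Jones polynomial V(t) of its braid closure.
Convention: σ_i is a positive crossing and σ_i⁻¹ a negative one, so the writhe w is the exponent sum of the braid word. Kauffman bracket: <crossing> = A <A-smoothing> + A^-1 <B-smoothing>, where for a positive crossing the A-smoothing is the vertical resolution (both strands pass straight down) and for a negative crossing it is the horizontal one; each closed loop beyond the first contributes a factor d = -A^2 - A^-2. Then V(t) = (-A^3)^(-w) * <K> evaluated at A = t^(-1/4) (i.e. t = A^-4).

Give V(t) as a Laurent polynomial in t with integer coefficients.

The presented braid s3 s3^-1 s2 s1^-1 s2^-1 s2^-1 s3 s2^-1 s1^-1 s1^-1 s3 s4^-1 s3 s3^-1 on 5 strands reduces by inverse Markov moves (closure unchanged at each step):
  Deconjugate: the word is γ·β·γ⁻¹ with γ = s3 s3^-1 (prefix) and γ⁻¹ = s3 s3^-1 (suffix); strip both.
  Destabilize: the word has the form β·s4^-1 where s4^-1 occurs only as the final letter (β ∈ B_4); drop it and the last strand → 4 strands.
Reduced to β = s2 s1^-1 s2^-1 s2^-1 s3 s2^-1 s1^-1 s1^-1 s3 on 4 strands, 9 crossings.
Compute on β:
Braid: s2 s1^-1 s2^-1 s2^-1 s3 s2^-1 s1^-1 s1^-1 s3 on 4 strands, 9 crossings.
Writhe w = (#positive) - (#negative) = 3 - 6 = -3.
State-sum expansion of <K>. There are 2^9 = 512 states.
For each crossing: s=0 is the vertical smoothing, s=1 horizontal. Crossing k contributes A^(sign_k * (1 - 2*s_k)); loop factor d = -A^2 - A^-2.
Tabulate the states by total A-exponent and number of loops L (A-exp: L × count):
  A^9: L=6 ×1
  A^7: L=5 ×9
  A^5: L=4 ×35, L=6 ×1
  A^3: L=3 ×73, L=5 ×11
  A^1: L=2 ×82, L=4 ×43, L=6 ×1
  A^-1: L=1 ×40, L=3 ×79, L=5 ×7
  A^-3: L=2 ×63, L=4 ×21
  A^-5: L=1 ×9, L=3 ×26, L=5 ×1
  A^-7: L=2 ×6, L=4 ×3
  A^-9: L=3 ×1
Each group contributes A^e * Σ count * d^(L-1):
Powers of d = -A^2 - A^-2: d^2 = A^4 + 2 + A^-4; d^3 = -A^6 - 3*A^2 - 3*A^-2 - A^-6; d^4 = A^8 + 4*A^4 + 6 + 4*A^-4 + A^-8; d^5 = -A^10 - 5*A^6 - 10*A^2 - 10*A^-2 - 5*A^-6 - A^-10.
  A^9 * (d^5) = -A^19 - 5*A^15 - 10*A^11 - 10*A^7 - 5*A^3 - A^-1
  A^7 * (9*d^4) = 9*A^15 + 36*A^11 + 54*A^7 + 36*A^3 + 9*A^-1
  A^5 * (35*d^3 + d^5) = -A^15 - 40*A^11 - 115*A^7 - 115*A^3 - 40*A^-1 - A^-5
  A^3 * (73*d^2 + 11*d^4) = 11*A^11 + 117*A^7 + 212*A^3 + 117*A^-1 + 11*A^-5
  A^1 * (82*d + 43*d^3 + d^5) = -A^11 - 48*A^7 - 221*A^3 - 221*A^-1 - 48*A^-5 - A^-9
  A^-1 * (40 + 79*d^2 + 7*d^4) = 7*A^7 + 107*A^3 + 240*A^-1 + 107*A^-5 + 7*A^-9
  A^-3 * (63*d + 21*d^3) = -21*A^3 - 126*A^-1 - 126*A^-5 - 21*A^-9
  A^-5 * (9 + 26*d^2 + d^4) = A^3 + 30*A^-1 + 67*A^-5 + 30*A^-9 + A^-13
  A^-7 * (6*d + 3*d^3) = -3*A^-1 - 15*A^-5 - 15*A^-9 - 3*A^-13
  A^-9 * (d^2) = A^-5 + 2*A^-9 + A^-13
Summing the groups: <K> = -A^19 + 3*A^15 - 4*A^11 + 5*A^7 - 6*A^3 + 5*A^-1 - 4*A^-5 + 2*A^-9 - A^-13
Normalise by the writhe: (-A^3)^(-w) = (-A^3)^(3) = -A^9, so f(A) = -A^9 * <K> = A^28 - 3*A^24 + 4*A^20 - 5*A^16 + 6*A^12 - 5*A^8 + 4*A^4 - 2 + A^-4.
Substitute A = t^(-1/4), i.e. A^e → t^(-e/4): V(t) = t - 2 + 4*t^-1 - 5*t^-2 + 6*t^-3 - 5*t^-4 + 4*t^-5 - 3*t^-6 + t^-7

Answer: t - 2 + 4*t^-1 - 5*t^-2 + 6*t^-3 - 5*t^-4 + 4*t^-5 - 3*t^-6 + t^-7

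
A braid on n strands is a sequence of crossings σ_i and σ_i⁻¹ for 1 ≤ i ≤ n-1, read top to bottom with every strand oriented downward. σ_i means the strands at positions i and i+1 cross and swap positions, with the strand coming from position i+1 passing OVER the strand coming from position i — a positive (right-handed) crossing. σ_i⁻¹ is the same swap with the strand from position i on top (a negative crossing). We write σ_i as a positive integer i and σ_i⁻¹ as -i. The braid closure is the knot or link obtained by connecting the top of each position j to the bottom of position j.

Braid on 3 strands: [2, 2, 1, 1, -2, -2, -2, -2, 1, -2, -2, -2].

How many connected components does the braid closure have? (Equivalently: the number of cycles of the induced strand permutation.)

Track the strand permutation on 3 strands, starting from identity.
  step 1: s2 swaps positions 2,3 -> [1 3 2]
  step 2: s2 swaps positions 2,3 -> [1 2 3]
  step 3: s1 swaps positions 1,2 -> [2 1 3]
  step 4: s1 swaps positions 1,2 -> [1 2 3]
  step 5: s2^-1 swaps positions 2,3 -> [1 3 2]
  step 6: s2^-1 swaps positions 2,3 -> [1 2 3]
  step 7: s2^-1 swaps positions 2,3 -> [1 3 2]
  step 8: s2^-1 swaps positions 2,3 -> [1 2 3]
  step 9: s1 swaps positions 1,2 -> [2 1 3]
  step 10: s2^-1 swaps positions 2,3 -> [2 3 1]
  step 11: s2^-1 swaps positions 2,3 -> [2 1 3]
  step 12: s2^-1 swaps positions 2,3 -> [2 3 1]
Final permutation (position -> original strand): [2 3 1]
Closure components = cycle count of this permutation = 1.

Answer: 1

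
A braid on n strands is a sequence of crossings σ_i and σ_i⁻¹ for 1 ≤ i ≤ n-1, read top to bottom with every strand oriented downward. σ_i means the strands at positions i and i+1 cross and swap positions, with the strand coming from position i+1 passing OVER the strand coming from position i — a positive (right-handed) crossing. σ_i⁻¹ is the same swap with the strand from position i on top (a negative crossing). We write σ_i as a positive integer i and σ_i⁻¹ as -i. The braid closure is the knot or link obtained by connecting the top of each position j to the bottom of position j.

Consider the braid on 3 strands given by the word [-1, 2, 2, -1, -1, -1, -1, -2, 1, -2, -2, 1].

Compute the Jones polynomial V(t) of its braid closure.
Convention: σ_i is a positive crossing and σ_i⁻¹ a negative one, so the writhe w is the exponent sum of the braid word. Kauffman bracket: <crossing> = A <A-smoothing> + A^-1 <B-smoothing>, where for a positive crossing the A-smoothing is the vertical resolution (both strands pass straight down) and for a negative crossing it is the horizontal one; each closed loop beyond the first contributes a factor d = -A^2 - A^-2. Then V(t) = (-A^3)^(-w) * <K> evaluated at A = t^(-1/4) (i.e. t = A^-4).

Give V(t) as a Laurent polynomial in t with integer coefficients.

t^-1 + t^-3 - t^-4

Derivation:
The presented braid s1^-1 s2 s2 s1^-1 s1^-1 s1^-1 s1^-1 s2^-1 s1 s2^-1 s2^-1 s1 on 3 strands reduces by inverse Markov moves (closure unchanged at each step):
  Deconjugate: the word is γ·β·γ⁻¹ with γ = s1^-1 s2 (prefix) and γ⁻¹ = s2^-1 s1 (suffix); strip both.
  Deconjugate: the word is γ·β·γ⁻¹ with γ = s2 s1^-1 (prefix) and γ⁻¹ = s1 s2^-1 (suffix); strip both.
  Destabilize: the word has the form β·s2^-1 where s2^-1 occurs only as the final letter (β ∈ B_2); drop it and the last strand → 2 strands.
Reduced to β = s1^-1 s1^-1 s1^-1 on 2 strands, 3 crossings.
Compute on β:
Braid: s1^-1 s1^-1 s1^-1 on 2 strands, 3 crossings.
Writhe w = (#positive) - (#negative) = 0 - 3 = -3.
State-sum expansion of <K>. There are 2^3 = 8 states.
Each crossing splits two ways (0=vertical, 1=horizontal). The state's weight is A^(#A-smoothings - #B-smoothings) * d^(loops - 1).
  state 000: A-exp=-3, loops=2, term = A^-3 * d^1
  state 001: A-exp=-1, loops=1, term = A^-1 * d^0
  state 010: A-exp=-1, loops=1, term = A^-1 * d^0
  state 011: A-exp=+1, loops=2, term = A^1 * d^1
  state 100: A-exp=-1, loops=1, term = A^-1 * d^0
  state 101: A-exp=+1, loops=2, term = A^1 * d^1
  state 110: A-exp=+1, loops=2, term = A^1 * d^1
  state 111: A-exp=+3, loops=3, term = A^3 * d^2
Collect the terms by A-exponent (count of states per loop number):
Powers of d = -A^2 - A^-2: d^2 = A^4 + 2 + A^-4.
  A^3 * (d^2) = A^7 + 2*A^3 + A^-1
  A^1 * (3*d) = -3*A^3 - 3*A^-1
  A^-1 * (3) = 3*A^-1
  A^-3 * (d) = -A^-1 - A^-5
Summing the groups: <K> = A^7 - A^3 - A^-5
Normalise by the writhe: (-A^3)^(-w) = (-A^3)^(3) = -A^9, so f(A) = -A^9 * <K> = -A^16 + A^12 + A^4.
Substitute A = t^(-1/4), i.e. A^e → t^(-e/4): V(t) = t^-1 + t^-3 - t^-4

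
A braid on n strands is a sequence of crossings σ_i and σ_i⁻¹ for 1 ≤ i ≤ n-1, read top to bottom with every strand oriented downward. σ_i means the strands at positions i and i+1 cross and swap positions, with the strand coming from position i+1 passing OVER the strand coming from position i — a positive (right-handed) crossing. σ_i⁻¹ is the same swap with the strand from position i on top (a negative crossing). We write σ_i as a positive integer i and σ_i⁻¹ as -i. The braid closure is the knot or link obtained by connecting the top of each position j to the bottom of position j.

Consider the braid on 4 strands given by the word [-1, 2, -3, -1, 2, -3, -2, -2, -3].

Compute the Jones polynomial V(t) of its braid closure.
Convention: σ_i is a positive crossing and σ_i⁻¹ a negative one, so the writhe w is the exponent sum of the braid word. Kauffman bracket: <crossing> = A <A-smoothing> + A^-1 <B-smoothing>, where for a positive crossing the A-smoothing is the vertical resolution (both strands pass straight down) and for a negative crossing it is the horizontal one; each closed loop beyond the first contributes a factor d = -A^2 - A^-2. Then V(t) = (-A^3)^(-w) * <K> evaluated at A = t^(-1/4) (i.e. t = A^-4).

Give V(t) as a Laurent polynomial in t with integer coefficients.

Braid: s1^-1 s2 s3^-1 s1^-1 s2 s3^-1 s2^-1 s2^-1 s3^-1 on 4 strands, 9 crossings.
Writhe w = (#positive) - (#negative) = 2 - 7 = -5.
State-sum expansion of <K>. There are 2^9 = 512 states.
Each crossing splits two ways (0=vertical, 1=horizontal). The state's weight is A^(#A-smoothings - #B-smoothings) * d^(loops - 1).
Tabulate the states by total A-exponent and number of loops L (A-exp: L × count):
  A^9: L=5 ×1
  A^7: L=4 ×9
  A^5: L=3 ×33, L=5 ×3
  A^3: L=2 ×59, L=4 ×25
  A^1: L=1 ×42, L=3 ×80, L=5 ×4
  A^-1: L=2 ×93, L=4 ×33
  A^-3: L=1 ×19, L=3 ×58, L=5 ×7
  A^-5: L=2 ×19, L=4 ×16, L=6 ×1
  A^-7: L=3 ×7, L=5 ×2
  A^-9: L=4 ×1
Each group contributes A^e * Σ count * d^(L-1):
Powers of d = -A^2 - A^-2: d^2 = A^4 + 2 + A^-4; d^3 = -A^6 - 3*A^2 - 3*A^-2 - A^-6; d^4 = A^8 + 4*A^4 + 6 + 4*A^-4 + A^-8; d^5 = -A^10 - 5*A^6 - 10*A^2 - 10*A^-2 - 5*A^-6 - A^-10.
  A^9 * (d^4) = A^17 + 4*A^13 + 6*A^9 + 4*A^5 + A
  A^7 * (9*d^3) = -9*A^13 - 27*A^9 - 27*A^5 - 9*A
  A^5 * (33*d^2 + 3*d^4) = 3*A^13 + 45*A^9 + 84*A^5 + 45*A + 3*A^-3
  A^3 * (59*d + 25*d^3) = -25*A^9 - 134*A^5 - 134*A - 25*A^-3
  A^1 * (42 + 80*d^2 + 4*d^4) = 4*A^9 + 96*A^5 + 226*A + 96*A^-3 + 4*A^-7
  A^-1 * (93*d + 33*d^3) = -33*A^5 - 192*A - 192*A^-3 - 33*A^-7
  A^-3 * (19 + 58*d^2 + 7*d^4) = 7*A^5 + 86*A + 177*A^-3 + 86*A^-7 + 7*A^-11
  A^-5 * (19*d + 16*d^3 + d^5) = -A^5 - 21*A - 77*A^-3 - 77*A^-7 - 21*A^-11 - A^-15
  A^-7 * (7*d^2 + 2*d^4) = 2*A + 15*A^-3 + 26*A^-7 + 15*A^-11 + 2*A^-15
  A^-9 * (d^3) = -A^-3 - 3*A^-7 - 3*A^-11 - A^-15
Summing the groups: <K> = A^17 - 2*A^13 + 3*A^9 - 4*A^5 + 4*A - 4*A^-3 + 3*A^-7 - 2*A^-11
Normalise by the writhe: (-A^3)^(-w) = (-A^3)^(5) = -A^15, so f(A) = -A^15 * <K> = -A^32 + 2*A^28 - 3*A^24 + 4*A^20 - 4*A^16 + 4*A^12 - 3*A^8 + 2*A^4.
Substitute A = t^(-1/4), i.e. A^e → t^(-e/4): V(t) = 2*t^-1 - 3*t^-2 + 4*t^-3 - 4*t^-4 + 4*t^-5 - 3*t^-6 + 2*t^-7 - t^-8

Answer: 2*t^-1 - 3*t^-2 + 4*t^-3 - 4*t^-4 + 4*t^-5 - 3*t^-6 + 2*t^-7 - t^-8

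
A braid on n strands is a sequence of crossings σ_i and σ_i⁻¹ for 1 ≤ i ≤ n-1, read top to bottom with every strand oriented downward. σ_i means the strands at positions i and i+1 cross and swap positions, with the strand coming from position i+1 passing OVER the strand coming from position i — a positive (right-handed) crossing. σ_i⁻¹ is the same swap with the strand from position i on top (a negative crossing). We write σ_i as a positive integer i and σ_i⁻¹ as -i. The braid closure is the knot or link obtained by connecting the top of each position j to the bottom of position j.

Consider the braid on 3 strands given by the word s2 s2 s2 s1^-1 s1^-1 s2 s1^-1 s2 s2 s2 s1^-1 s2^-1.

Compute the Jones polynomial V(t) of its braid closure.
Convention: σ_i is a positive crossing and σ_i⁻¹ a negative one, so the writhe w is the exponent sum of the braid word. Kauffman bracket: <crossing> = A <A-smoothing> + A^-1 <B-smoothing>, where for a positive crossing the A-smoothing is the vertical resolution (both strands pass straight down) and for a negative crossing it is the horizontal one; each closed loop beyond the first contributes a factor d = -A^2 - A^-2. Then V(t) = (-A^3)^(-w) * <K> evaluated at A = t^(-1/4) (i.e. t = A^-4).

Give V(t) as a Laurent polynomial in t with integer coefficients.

t^7 - 3*t^6 + 6*t^5 - 9*t^4 + 11*t^3 - 12*t^2 + 11*t - 8 + 6*t^-1 - 3*t^-2 + t^-3

Derivation:
The presented braid s2 s2 s2 s1^-1 s1^-1 s2 s1^-1 s2 s2 s2 s1^-1 s2^-1 on 3 strands reduces by inverse Markov moves (closure unchanged at each step):
  Deconjugate: the word is γ·β·γ⁻¹ with γ = s2 (prefix) and γ⁻¹ = s2^-1 (suffix); strip both.
Reduced to β = s2 s2 s1^-1 s1^-1 s2 s1^-1 s2 s2 s2 s1^-1 on 3 strands, 10 crossings.
Compute on β:
Braid: s2 s2 s1^-1 s1^-1 s2 s1^-1 s2 s2 s2 s1^-1 on 3 strands, 10 crossings.
Writhe w = (#positive) - (#negative) = 6 - 4 = 2.
Computing the Kauffman bracket via state sum. There are 2^10 = 1024 states.
Each crossing splits two ways (0=vertical, 1=horizontal). The state's weight is A^(#A-smoothings - #B-smoothings) * d^(loops - 1).
Tabulate the states by total A-exponent and number of loops L (A-exp: L × count):
  A^10: L=5 ×1
  A^8: L=4 ×10
  A^6: L=3 ×41, L=5 ×4
  A^4: L=2 ×81, L=4 ×38, L=6 ×1
  A^2: L=1 ×71, L=3 ×117, L=5 ×22
  A^0: L=2 ×154, L=4 ×91, L=6 ×7
  A^-2: L=3 ×168, L=5 ×41, L=7 ×1
  A^-4: L=4 ×110, L=6 ×10
  A^-6: L=5 ×44, L=7 ×1
  A^-8: L=6 ×10
  A^-10: L=7 ×1
Each group contributes A^e * Σ count * d^(L-1):
Powers of d = -A^2 - A^-2: d^2 = A^4 + 2 + A^-4; d^3 = -A^6 - 3*A^2 - 3*A^-2 - A^-6; d^4 = A^8 + 4*A^4 + 6 + 4*A^-4 + A^-8; d^5 = -A^10 - 5*A^6 - 10*A^2 - 10*A^-2 - 5*A^-6 - A^-10; d^6 = A^12 + 6*A^8 + 15*A^4 + 20 + 15*A^-4 + 6*A^-8 + A^-12.
  A^10 * (d^4) = A^18 + 4*A^14 + 6*A^10 + 4*A^6 + A^2
  A^8 * (10*d^3) = -10*A^14 - 30*A^10 - 30*A^6 - 10*A^2
  A^6 * (41*d^2 + 4*d^4) = 4*A^14 + 57*A^10 + 106*A^6 + 57*A^2 + 4*A^-2
  A^4 * (81*d + 38*d^3 + d^5) = -A^14 - 43*A^10 - 205*A^6 - 205*A^2 - 43*A^-2 - A^-6
  A^2 * (71 + 117*d^2 + 22*d^4) = 22*A^10 + 205*A^6 + 437*A^2 + 205*A^-2 + 22*A^-6
  A^0 * (154*d + 91*d^3 + 7*d^5) = -7*A^10 - 126*A^6 - 497*A^2 - 497*A^-2 - 126*A^-6 - 7*A^-10
  A^-2 * (168*d^2 + 41*d^4 + d^6) = A^10 + 47*A^6 + 347*A^2 + 602*A^-2 + 347*A^-6 + 47*A^-10 + A^-14
  A^-4 * (110*d^3 + 10*d^5) = -10*A^6 - 160*A^2 - 430*A^-2 - 430*A^-6 - 160*A^-10 - 10*A^-14
  A^-6 * (44*d^4 + d^6) = A^6 + 50*A^2 + 191*A^-2 + 284*A^-6 + 191*A^-10 + 50*A^-14 + A^-18
  A^-8 * (10*d^5) = -10*A^2 - 50*A^-2 - 100*A^-6 - 100*A^-10 - 50*A^-14 - 10*A^-18
  A^-10 * (d^6) = A^2 + 6*A^-2 + 15*A^-6 + 20*A^-10 + 15*A^-14 + 6*A^-18 + A^-22
Summing the groups: <K> = A^18 - 3*A^14 + 6*A^10 - 8*A^6 + 11*A^2 - 12*A^-2 + 11*A^-6 - 9*A^-10 + 6*A^-14 - 3*A^-18 + A^-22
Normalise by the writhe: (-A^3)^(-w) = (-A^3)^(-2) = A^-6, so f(A) = A^-6 * <K> = A^12 - 3*A^8 + 6*A^4 - 8 + 11*A^-4 - 12*A^-8 + 11*A^-12 - 9*A^-16 + 6*A^-20 - 3*A^-24 + A^-28.
Substitute A = t^(-1/4), i.e. A^e → t^(-e/4): V(t) = t^7 - 3*t^6 + 6*t^5 - 9*t^4 + 11*t^3 - 12*t^2 + 11*t - 8 + 6*t^-1 - 3*t^-2 + t^-3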